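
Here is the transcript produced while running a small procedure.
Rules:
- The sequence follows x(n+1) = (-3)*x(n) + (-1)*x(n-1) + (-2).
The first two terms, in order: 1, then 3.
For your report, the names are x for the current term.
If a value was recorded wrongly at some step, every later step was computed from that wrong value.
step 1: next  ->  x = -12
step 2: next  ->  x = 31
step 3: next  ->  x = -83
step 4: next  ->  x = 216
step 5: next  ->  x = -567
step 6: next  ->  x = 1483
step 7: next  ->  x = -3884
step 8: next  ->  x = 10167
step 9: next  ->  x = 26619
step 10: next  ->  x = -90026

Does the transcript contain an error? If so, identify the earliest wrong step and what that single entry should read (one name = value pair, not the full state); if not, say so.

Recomputing the run from the initial state:
step 1: x = -12
step 2: x = 31
step 3: x = -83
step 4: x = 216
step 5: x = -567
step 6: x = 1483
step 7: x = -3884
step 8: x = 10167
step 9: x = -26619
step 10: x = 69688
The first disagreement with the transcript is at step 9, where the value should be x = -26619.

step 9, x = -26619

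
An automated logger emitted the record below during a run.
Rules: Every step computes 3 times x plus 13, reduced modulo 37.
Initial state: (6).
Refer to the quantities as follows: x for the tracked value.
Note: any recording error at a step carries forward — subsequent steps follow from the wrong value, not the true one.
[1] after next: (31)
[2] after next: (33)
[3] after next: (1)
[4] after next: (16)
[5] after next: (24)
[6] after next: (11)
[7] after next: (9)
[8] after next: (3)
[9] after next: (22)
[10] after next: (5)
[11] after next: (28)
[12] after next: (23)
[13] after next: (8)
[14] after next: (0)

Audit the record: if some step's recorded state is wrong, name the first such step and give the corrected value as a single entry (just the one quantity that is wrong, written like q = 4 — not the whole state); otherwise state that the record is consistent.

step 2, x = 32

Recomputing the run from the initial state:
step 1: x = 31
step 2: x = 32
step 3: x = 35
step 4: x = 7
step 5: x = 34
step 6: x = 4
step 7: x = 25
step 8: x = 14
step 9: x = 18
step 10: x = 30
step 11: x = 29
step 12: x = 26
step 13: x = 17
step 14: x = 27
The first disagreement with the record is at step 2, where the value should be x = 32.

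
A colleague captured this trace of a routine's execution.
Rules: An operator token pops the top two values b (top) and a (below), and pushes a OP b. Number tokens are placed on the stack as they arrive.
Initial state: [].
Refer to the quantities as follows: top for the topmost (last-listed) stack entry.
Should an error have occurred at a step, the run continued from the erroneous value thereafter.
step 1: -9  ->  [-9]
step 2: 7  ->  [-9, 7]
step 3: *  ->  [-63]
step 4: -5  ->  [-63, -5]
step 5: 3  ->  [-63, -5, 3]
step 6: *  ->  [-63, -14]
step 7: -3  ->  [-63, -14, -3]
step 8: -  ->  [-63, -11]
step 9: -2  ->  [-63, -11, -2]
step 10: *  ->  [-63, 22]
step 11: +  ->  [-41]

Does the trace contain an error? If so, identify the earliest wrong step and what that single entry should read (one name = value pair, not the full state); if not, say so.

Recomputing the run from the initial state:
step 1: [-9]
step 2: [-9, 7]
step 3: [-63]
step 4: [-63, -5]
step 5: [-63, -5, 3]
step 6: [-63, -15]
step 7: [-63, -15, -3]
step 8: [-63, -12]
step 9: [-63, -12, -2]
step 10: [-63, 24]
step 11: [-39]
The first disagreement with the trace is at step 6, where the value should be top = -15.

step 6, top = -15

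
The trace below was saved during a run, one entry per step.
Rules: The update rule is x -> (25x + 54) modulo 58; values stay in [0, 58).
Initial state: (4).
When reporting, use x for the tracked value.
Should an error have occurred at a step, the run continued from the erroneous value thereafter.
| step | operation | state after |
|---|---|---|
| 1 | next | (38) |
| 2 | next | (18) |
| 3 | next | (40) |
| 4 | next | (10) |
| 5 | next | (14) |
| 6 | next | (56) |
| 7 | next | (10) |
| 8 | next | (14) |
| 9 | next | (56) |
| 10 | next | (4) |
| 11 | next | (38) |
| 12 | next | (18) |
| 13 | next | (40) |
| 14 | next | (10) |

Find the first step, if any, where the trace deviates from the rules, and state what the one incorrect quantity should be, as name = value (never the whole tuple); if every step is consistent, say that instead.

Recomputing the run from the initial state:
step 1: x = 38
step 2: x = 18
step 3: x = 40
step 4: x = 10
step 5: x = 14
step 6: x = 56
step 7: x = 4
step 8: x = 38
step 9: x = 18
step 10: x = 40
step 11: x = 10
step 12: x = 14
step 13: x = 56
step 14: x = 4
The first disagreement with the trace is at step 7, where the value should be x = 4.

step 7, x = 4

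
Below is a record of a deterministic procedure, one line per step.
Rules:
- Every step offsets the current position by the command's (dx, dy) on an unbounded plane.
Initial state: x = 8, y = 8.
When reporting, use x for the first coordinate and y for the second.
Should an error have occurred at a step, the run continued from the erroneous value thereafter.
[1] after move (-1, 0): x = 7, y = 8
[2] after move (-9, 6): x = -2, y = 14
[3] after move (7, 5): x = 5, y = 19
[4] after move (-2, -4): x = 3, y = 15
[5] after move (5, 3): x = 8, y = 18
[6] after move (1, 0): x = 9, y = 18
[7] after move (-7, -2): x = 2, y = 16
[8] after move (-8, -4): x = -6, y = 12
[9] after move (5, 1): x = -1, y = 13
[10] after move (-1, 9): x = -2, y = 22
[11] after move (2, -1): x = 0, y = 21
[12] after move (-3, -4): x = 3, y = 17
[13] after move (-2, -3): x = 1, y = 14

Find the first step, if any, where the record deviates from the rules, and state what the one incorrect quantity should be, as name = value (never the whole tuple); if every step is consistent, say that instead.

Step 1: x = 8 + (-1) = 7, y = 8 + (0) = 8 — agrees with the record.
Step 2: x = 7 + (-9) = -2, y = 8 + (6) = 14 — agrees with the record.
Step 3: x = -2 + (7) = 5, y = 14 + (5) = 19 — agrees with the record.
Step 4: x = 5 + (-2) = 3, y = 19 + (-4) = 15 — consistent with the record.
Step 5: x = 3 + (5) = 8, y = 15 + (3) = 18 — same as recorded.
Step 6: x = 8 + (1) = 9, y = 18 + (0) = 18 — checks out.
Step 7: x = 9 + (-7) = 2, y = 18 + (-2) = 16 — matches.
Step 8: x = 2 + (-8) = -6, y = 16 + (-4) = 12 — confirmed correct.
Step 9: x = -6 + (5) = -1, y = 12 + (1) = 13 — same as recorded.
Step 10: x = -1 + (-1) = -2, y = 13 + (9) = 22 — in agreement.
Step 11: x = -2 + (2) = 0, y = 22 + (-1) = 21 — agrees with the record.
Step 12: x = 0 + (-3) = -3, y = 21 + (-4) = 17 — the entry is off here.
First incorrect step: 12; the correct value is x = -3.

step 12, x = -3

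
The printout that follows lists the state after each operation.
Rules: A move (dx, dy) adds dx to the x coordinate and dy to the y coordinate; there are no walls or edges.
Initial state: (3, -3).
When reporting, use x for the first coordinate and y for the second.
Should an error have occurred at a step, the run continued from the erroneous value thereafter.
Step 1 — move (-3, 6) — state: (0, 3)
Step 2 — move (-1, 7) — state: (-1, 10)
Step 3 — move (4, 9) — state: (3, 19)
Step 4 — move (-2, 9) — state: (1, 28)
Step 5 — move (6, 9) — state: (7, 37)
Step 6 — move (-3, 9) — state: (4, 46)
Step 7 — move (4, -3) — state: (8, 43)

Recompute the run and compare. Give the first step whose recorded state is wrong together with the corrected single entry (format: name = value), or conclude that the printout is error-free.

Recomputing the run from the initial state:
step 1: x = 0, y = 3
step 2: x = -1, y = 10
step 3: x = 3, y = 19
step 4: x = 1, y = 28
step 5: x = 7, y = 37
step 6: x = 4, y = 46
step 7: x = 8, y = 43
This matches the printout at every step.

no error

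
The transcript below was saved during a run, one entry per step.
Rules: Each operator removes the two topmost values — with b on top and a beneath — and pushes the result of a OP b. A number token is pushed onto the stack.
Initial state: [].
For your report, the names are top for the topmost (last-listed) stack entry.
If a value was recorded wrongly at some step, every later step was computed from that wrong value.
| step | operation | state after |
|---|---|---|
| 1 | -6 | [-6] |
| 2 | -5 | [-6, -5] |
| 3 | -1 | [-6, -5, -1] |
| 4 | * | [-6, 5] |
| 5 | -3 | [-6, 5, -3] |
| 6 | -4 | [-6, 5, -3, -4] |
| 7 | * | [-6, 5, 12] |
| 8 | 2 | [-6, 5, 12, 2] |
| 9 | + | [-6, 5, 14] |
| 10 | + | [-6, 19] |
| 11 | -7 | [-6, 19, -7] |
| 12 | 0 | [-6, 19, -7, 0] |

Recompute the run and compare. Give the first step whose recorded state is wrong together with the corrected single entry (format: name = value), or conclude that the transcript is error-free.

Step 1: push -6: top = -6 — confirmed correct.
Step 2: push -5: top = -5 — exactly as logged.
Step 3: push -1: top = -1 — verified.
Step 4: -5 * -1 = 5 — exactly as logged.
Step 5: push -3: top = -3 — same as recorded.
Step 6: push -4: top = -4 — checks out.
Step 7: -3 * -4 = 12 — exactly as logged.
Step 8: push 2: top = 2 — confirmed correct.
Step 9: 12 + 2 = 14 — in agreement.
Step 10: 5 + 14 = 19 — consistent with the transcript.
Step 11: push -7: top = -7 — confirmed correct.
Step 12: push 0: top = 0 — in agreement.
Each recorded entry agrees with the recomputation.

no error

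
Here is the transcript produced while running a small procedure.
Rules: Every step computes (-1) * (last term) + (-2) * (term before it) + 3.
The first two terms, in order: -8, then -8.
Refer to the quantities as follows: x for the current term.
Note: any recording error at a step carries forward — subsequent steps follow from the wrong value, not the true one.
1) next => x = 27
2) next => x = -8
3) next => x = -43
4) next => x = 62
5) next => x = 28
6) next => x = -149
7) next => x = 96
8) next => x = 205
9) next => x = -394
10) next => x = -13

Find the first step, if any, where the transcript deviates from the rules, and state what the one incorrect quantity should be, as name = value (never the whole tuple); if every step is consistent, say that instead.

step 5, x = 27

1. x = -1*(-8) + (-2)*(-8) + (3) = 27 (no discrepancy)
2. x = -1*(27) + (-2)*(-8) + (3) = -8 (no discrepancy)
3. x = -1*(-8) + (-2)*(27) + (3) = -43 (verified)
4. x = -1*(-43) + (-2)*(-8) + (3) = 62 (agrees with the transcript)
5. x = -1*(62) + (-2)*(-43) + (3) = 27 (a discrepancy with the transcript)
First deviation found at step 5; the corrected entry is x = 27.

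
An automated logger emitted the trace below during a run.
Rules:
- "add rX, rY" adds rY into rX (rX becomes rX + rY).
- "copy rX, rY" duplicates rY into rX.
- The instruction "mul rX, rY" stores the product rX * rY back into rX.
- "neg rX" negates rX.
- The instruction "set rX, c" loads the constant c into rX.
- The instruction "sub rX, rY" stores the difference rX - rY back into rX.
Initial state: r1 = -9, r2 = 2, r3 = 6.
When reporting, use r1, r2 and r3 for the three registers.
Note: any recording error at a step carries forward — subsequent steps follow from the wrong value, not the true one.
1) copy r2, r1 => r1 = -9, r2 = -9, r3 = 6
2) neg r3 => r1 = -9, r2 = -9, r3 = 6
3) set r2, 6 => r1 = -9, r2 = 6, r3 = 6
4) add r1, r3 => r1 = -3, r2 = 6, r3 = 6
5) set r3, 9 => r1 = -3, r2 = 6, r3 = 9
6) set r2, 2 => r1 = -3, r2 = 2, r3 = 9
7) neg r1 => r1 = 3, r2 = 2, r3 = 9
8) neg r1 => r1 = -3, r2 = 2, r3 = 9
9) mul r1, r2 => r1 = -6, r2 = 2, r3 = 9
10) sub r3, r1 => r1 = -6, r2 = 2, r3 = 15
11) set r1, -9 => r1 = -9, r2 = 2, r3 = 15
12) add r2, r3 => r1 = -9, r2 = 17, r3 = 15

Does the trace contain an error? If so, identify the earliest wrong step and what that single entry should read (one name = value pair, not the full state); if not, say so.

step 2, r3 = -6

Step 1: r2 = -9 — consistent with the trace.
Step 2: r3 = -(6) = -6 — the recorded entry deviates here.
The earliest wrong entry is at step 2: it should read r3 = -6.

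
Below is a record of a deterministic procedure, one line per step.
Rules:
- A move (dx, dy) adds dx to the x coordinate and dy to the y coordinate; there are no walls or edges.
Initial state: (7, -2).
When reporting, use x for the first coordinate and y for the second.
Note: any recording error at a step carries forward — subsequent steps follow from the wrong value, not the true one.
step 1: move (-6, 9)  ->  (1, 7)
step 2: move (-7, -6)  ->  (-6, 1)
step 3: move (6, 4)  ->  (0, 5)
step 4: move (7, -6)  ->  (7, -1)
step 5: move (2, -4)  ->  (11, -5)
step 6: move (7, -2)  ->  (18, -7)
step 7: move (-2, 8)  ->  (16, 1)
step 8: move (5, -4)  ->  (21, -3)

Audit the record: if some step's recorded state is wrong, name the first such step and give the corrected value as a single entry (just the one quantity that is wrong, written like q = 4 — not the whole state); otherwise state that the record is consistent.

1. x = 7 + (-6) = 1, y = -2 + (9) = 7 (consistent with the record)
2. x = 1 + (-7) = -6, y = 7 + (-6) = 1 (verified)
3. x = -6 + (6) = 0, y = 1 + (4) = 5 (matches)
4. x = 0 + (7) = 7, y = 5 + (-6) = -1 (exactly as logged)
5. x = 7 + (2) = 9, y = -1 + (-4) = -5 (the record has a different value)
Conclusion: step 5 carries the first error; the entry should be x = 9.

step 5, x = 9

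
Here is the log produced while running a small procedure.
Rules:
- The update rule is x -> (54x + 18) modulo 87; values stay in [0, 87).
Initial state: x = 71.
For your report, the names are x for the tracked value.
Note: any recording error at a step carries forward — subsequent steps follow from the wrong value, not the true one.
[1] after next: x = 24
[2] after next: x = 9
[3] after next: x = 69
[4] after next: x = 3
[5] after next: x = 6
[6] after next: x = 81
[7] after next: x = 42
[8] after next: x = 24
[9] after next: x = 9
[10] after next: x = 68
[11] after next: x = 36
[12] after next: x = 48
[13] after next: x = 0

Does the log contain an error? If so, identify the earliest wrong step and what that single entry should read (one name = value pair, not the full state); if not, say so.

step 10, x = 69

Recomputing the run from the initial state:
step 1: x = 24
step 2: x = 9
step 3: x = 69
step 4: x = 3
step 5: x = 6
step 6: x = 81
step 7: x = 42
step 8: x = 24
step 9: x = 9
step 10: x = 69
step 11: x = 3
step 12: x = 6
step 13: x = 81
The first disagreement with the log is at step 10, where the value should be x = 69.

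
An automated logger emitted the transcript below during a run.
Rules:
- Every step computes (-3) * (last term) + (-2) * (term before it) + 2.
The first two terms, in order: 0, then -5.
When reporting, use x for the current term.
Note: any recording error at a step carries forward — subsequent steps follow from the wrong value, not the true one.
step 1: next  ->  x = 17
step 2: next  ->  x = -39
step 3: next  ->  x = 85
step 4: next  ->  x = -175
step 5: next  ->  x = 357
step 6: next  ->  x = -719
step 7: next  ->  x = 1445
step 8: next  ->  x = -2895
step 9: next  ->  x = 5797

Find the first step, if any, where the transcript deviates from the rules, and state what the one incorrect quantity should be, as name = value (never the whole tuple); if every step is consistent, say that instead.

step 1: x = -3*(-5) + (-2)*(0) + (2) = 17 -> exactly as logged
step 2: x = -3*(17) + (-2)*(-5) + (2) = -39 -> agrees with the transcript
step 3: x = -3*(-39) + (-2)*(17) + (2) = 85 -> confirmed correct
step 4: x = -3*(85) + (-2)*(-39) + (2) = -175 -> consistent with the transcript
step 5: x = -3*(-175) + (-2)*(85) + (2) = 357 -> exactly as logged
step 6: x = -3*(357) + (-2)*(-175) + (2) = -719 -> no discrepancy
step 7: x = -3*(-719) + (-2)*(357) + (2) = 1445 -> same as recorded
step 8: x = -3*(1445) + (-2)*(-719) + (2) = -2895 -> checks out
step 9: x = -3*(-2895) + (-2)*(1445) + (2) = 5797 -> in agreement
The recomputation confirms every line.

no error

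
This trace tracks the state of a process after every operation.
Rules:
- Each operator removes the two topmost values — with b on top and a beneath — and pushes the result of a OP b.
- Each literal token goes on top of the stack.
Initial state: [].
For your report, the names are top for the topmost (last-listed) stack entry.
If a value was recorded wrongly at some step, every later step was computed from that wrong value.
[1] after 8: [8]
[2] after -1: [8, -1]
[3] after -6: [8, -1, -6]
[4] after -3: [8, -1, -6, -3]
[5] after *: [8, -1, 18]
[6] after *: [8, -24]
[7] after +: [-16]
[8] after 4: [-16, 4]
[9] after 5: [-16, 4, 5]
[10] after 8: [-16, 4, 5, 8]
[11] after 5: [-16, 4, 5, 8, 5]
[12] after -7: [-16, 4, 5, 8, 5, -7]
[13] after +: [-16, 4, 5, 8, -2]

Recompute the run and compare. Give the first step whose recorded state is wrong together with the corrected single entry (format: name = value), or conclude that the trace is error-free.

Step 1: push 8: top = 8 — no discrepancy.
Step 2: push -1: top = -1 — verified.
Step 3: push -6: top = -6 — consistent with the trace.
Step 4: push -3: top = -3 — verified.
Step 5: -6 * -3 = 18 — agrees with the trace.
Step 6: -1 * 18 = -18 — a discrepancy with the trace.
That makes step 6 the first incorrect line — top = -18 is what it should show.

step 6, top = -18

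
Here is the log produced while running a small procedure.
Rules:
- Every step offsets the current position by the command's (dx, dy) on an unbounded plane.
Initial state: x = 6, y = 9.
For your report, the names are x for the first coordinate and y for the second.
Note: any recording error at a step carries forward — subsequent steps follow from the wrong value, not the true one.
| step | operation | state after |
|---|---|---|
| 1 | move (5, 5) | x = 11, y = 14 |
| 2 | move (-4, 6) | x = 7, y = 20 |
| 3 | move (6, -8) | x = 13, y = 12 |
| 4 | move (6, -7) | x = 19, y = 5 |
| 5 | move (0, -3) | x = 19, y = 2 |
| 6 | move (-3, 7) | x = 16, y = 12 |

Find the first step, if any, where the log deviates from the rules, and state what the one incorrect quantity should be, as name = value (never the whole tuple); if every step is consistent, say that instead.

step 1: x = 6 + (5) = 11, y = 9 + (5) = 14 -> in agreement
step 2: x = 11 + (-4) = 7, y = 14 + (6) = 20 -> confirmed correct
step 3: x = 7 + (6) = 13, y = 20 + (-8) = 12 -> no discrepancy
step 4: x = 13 + (6) = 19, y = 12 + (-7) = 5 -> in agreement
step 5: x = 19 + (0) = 19, y = 5 + (-3) = 2 -> confirmed correct
step 6: x = 19 + (-3) = 16, y = 2 + (7) = 9 -> first mismatch against the log
Conclusion: step 6 carries the first error; the entry should be y = 9.

step 6, y = 9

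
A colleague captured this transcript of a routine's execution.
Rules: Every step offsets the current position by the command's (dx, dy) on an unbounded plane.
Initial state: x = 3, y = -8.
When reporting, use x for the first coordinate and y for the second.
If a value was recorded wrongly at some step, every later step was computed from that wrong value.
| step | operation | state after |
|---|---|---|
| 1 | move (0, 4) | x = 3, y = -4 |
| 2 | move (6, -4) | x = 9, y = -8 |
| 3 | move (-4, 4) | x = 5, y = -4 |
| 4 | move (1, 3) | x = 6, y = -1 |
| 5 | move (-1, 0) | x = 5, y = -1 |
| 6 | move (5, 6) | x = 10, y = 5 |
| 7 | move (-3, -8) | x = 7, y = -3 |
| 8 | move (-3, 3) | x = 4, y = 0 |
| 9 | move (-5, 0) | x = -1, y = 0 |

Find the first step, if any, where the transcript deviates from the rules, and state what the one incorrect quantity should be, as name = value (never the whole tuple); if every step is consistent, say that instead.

no error

Step 1: x = 3 + (0) = 3, y = -8 + (4) = -4 — agrees with the transcript.
Step 2: x = 3 + (6) = 9, y = -4 + (-4) = -8 — agrees with the transcript.
Step 3: x = 9 + (-4) = 5, y = -8 + (4) = -4 — same as recorded.
Step 4: x = 5 + (1) = 6, y = -4 + (3) = -1 — same as recorded.
Step 5: x = 6 + (-1) = 5, y = -1 + (0) = -1 — same as recorded.
Step 6: x = 5 + (5) = 10, y = -1 + (6) = 5 — verified.
Step 7: x = 10 + (-3) = 7, y = 5 + (-8) = -3 — matches.
Step 8: x = 7 + (-3) = 4, y = -3 + (3) = 0 — checks out.
Step 9: x = 4 + (-5) = -1, y = 0 + (0) = 0 — matches.
Nothing is out of place; the run is error-free.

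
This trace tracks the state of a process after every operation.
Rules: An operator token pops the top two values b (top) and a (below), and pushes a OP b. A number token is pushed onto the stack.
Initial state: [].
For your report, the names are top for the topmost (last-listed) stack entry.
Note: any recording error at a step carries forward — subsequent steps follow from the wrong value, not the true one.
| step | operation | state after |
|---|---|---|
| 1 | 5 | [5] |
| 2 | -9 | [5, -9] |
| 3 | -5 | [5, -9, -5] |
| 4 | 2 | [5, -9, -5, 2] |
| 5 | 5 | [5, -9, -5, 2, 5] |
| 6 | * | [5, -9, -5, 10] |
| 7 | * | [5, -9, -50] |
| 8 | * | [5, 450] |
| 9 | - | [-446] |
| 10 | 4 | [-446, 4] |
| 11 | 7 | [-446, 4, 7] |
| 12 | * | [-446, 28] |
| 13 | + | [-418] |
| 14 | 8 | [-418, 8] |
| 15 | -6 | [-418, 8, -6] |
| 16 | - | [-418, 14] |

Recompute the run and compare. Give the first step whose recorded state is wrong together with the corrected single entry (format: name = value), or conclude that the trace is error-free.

step 9, top = -445

1. push 5: top = 5 (in agreement)
2. push -9: top = -9 (matches)
3. push -5: top = -5 (verified)
4. push 2: top = 2 (same as recorded)
5. push 5: top = 5 (checks out)
6. 2 * 5 = 10 (matches)
7. -5 * 10 = -50 (no discrepancy)
8. -9 * -50 = 450 (same as recorded)
9. 5 - 450 = -445 (the entry is off here)
The earliest wrong entry is at step 9: it should read top = -445.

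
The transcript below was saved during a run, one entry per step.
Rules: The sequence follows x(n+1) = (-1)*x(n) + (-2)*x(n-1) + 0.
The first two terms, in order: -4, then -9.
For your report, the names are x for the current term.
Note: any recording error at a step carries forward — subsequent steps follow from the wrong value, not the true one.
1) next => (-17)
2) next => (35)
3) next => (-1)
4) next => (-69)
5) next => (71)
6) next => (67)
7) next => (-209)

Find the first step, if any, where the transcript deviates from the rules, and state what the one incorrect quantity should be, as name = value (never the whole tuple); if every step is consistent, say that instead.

step 1, x = 17

step 1: x = -1*(-9) + (-2)*(-4) + (0) = 17 -> the recorded entry deviates here
First incorrect step: 1; the correct value is x = 17.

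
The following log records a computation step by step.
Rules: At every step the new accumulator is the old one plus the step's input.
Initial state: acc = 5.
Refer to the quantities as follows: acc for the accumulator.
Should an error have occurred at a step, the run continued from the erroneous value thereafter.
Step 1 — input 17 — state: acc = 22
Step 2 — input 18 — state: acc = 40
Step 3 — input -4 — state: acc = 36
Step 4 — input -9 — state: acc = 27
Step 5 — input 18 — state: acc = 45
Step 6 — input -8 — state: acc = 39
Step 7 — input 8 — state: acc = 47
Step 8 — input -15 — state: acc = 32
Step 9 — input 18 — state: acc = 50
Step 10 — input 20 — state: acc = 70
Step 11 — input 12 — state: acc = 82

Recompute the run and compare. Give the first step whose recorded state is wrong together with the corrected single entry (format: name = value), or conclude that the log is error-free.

Recomputing the run from the initial state:
step 1: acc = 22
step 2: acc = 40
step 3: acc = 36
step 4: acc = 27
step 5: acc = 45
step 6: acc = 37
step 7: acc = 45
step 8: acc = 30
step 9: acc = 48
step 10: acc = 68
step 11: acc = 80
The first disagreement with the log is at step 6, where the value should be acc = 37.

step 6, acc = 37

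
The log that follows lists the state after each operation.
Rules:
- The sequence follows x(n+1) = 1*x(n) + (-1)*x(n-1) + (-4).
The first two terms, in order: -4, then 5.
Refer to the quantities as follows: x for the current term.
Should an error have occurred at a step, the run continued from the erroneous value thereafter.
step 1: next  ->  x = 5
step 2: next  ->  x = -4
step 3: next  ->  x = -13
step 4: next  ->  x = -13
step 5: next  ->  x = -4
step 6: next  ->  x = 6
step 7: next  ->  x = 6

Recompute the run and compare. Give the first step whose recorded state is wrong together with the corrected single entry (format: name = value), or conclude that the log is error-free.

step 6, x = 5

Recomputing the run from the initial state:
step 1: x = 5
step 2: x = -4
step 3: x = -13
step 4: x = -13
step 5: x = -4
step 6: x = 5
step 7: x = 5
The first disagreement with the log is at step 6, where the value should be x = 5.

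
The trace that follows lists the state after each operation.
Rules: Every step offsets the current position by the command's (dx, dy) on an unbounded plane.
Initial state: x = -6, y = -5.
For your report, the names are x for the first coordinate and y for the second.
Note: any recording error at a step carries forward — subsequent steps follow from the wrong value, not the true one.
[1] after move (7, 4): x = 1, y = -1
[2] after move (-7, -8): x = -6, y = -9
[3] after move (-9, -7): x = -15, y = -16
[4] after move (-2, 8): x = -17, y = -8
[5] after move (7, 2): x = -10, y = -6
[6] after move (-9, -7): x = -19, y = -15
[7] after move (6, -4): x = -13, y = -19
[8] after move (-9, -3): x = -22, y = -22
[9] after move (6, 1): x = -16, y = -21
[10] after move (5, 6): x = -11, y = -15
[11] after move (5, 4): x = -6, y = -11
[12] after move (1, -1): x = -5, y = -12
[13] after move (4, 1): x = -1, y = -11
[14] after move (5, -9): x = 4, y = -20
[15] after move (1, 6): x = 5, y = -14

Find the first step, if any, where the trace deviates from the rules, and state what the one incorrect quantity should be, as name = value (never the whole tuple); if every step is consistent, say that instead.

step 6, y = -13

step 1: x = -6 + (7) = 1, y = -5 + (4) = -1 -> verified
step 2: x = 1 + (-7) = -6, y = -1 + (-8) = -9 -> confirmed correct
step 3: x = -6 + (-9) = -15, y = -9 + (-7) = -16 -> verified
step 4: x = -15 + (-2) = -17, y = -16 + (8) = -8 -> consistent with the trace
step 5: x = -17 + (7) = -10, y = -8 + (2) = -6 -> in agreement
step 6: x = -10 + (-9) = -19, y = -6 + (-7) = -13 -> a discrepancy with the trace
The earliest wrong entry is at step 6: it should read y = -13.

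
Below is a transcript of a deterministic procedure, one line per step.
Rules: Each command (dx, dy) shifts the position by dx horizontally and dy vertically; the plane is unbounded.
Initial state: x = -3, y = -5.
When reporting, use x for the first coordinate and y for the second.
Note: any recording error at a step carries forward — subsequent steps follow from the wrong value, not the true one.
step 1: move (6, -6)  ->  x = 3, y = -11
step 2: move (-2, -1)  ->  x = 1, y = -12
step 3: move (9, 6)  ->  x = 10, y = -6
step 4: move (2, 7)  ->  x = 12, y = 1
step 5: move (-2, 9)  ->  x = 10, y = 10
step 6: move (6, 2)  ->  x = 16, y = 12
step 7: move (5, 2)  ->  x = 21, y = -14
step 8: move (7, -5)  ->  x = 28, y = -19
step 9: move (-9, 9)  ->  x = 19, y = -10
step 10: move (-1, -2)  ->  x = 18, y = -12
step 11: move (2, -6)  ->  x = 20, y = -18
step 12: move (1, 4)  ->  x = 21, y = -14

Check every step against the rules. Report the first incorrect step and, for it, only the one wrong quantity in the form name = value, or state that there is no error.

step 7, y = 14

step 1: x = -3 + (6) = 3, y = -5 + (-6) = -11 -> verified
step 2: x = 3 + (-2) = 1, y = -11 + (-1) = -12 -> same as recorded
step 3: x = 1 + (9) = 10, y = -12 + (6) = -6 -> in agreement
step 4: x = 10 + (2) = 12, y = -6 + (7) = 1 -> consistent with the transcript
step 5: x = 12 + (-2) = 10, y = 1 + (9) = 10 -> same as recorded
step 6: x = 10 + (6) = 16, y = 10 + (2) = 12 -> confirmed correct
step 7: x = 16 + (5) = 21, y = 12 + (2) = 14 -> not what was recorded
The audit stops at step 7: the recorded entry is wrong and should be y = 14.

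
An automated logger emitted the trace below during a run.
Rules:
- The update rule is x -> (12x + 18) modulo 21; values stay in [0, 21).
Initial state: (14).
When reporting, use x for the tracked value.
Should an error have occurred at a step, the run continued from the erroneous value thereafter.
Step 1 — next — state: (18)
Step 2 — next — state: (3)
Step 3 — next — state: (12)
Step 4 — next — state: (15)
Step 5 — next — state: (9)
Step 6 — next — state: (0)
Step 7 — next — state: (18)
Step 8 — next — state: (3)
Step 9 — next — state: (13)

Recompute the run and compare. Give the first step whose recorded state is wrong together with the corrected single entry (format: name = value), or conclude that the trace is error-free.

step 9, x = 12

Recomputing the run from the initial state:
step 1: x = 18
step 2: x = 3
step 3: x = 12
step 4: x = 15
step 5: x = 9
step 6: x = 0
step 7: x = 18
step 8: x = 3
step 9: x = 12
The first disagreement with the trace is at step 9, where the value should be x = 12.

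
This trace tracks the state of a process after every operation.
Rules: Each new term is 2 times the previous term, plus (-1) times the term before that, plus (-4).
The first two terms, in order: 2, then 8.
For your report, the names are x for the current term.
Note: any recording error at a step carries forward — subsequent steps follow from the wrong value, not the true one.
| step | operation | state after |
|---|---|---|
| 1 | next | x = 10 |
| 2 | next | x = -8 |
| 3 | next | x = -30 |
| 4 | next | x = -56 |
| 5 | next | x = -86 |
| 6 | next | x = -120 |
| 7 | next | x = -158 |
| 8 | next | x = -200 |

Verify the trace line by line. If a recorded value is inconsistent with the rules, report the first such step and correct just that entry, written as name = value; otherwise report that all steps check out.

Recomputing the run from the initial state:
step 1: x = 10
step 2: x = 8
step 3: x = 2
step 4: x = -8
step 5: x = -22
step 6: x = -40
step 7: x = -62
step 8: x = -88
The first disagreement with the trace is at step 2, where the value should be x = 8.

step 2, x = 8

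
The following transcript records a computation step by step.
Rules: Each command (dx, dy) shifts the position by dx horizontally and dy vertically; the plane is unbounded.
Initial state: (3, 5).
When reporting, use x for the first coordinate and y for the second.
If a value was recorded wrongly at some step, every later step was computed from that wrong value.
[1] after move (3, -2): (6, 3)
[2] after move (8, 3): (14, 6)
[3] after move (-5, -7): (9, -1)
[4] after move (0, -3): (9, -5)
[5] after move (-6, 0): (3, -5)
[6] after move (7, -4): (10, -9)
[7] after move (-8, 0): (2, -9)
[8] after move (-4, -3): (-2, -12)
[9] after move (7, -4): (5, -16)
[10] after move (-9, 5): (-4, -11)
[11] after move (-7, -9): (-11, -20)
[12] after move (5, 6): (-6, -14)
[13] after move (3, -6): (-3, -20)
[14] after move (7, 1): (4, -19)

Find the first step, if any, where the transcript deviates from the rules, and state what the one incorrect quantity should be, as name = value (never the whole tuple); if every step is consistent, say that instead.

Recomputing the run from the initial state:
step 1: x = 6, y = 3
step 2: x = 14, y = 6
step 3: x = 9, y = -1
step 4: x = 9, y = -4
step 5: x = 3, y = -4
step 6: x = 10, y = -8
step 7: x = 2, y = -8
step 8: x = -2, y = -11
step 9: x = 5, y = -15
step 10: x = -4, y = -10
step 11: x = -11, y = -19
step 12: x = -6, y = -13
step 13: x = -3, y = -19
step 14: x = 4, y = -18
The first disagreement with the transcript is at step 4, where the value should be y = -4.

step 4, y = -4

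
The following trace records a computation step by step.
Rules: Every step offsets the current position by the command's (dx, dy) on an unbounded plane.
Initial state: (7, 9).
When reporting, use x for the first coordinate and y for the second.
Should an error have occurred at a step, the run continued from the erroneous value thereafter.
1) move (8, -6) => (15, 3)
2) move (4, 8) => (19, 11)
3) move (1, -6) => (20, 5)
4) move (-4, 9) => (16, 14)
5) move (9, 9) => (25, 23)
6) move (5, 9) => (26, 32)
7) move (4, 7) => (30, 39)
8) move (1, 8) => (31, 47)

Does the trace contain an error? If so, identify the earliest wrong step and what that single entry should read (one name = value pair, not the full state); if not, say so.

step 6, x = 30

step 1: x = 7 + (8) = 15, y = 9 + (-6) = 3 -> agrees with the trace
step 2: x = 15 + (4) = 19, y = 3 + (8) = 11 -> consistent with the trace
step 3: x = 19 + (1) = 20, y = 11 + (-6) = 5 -> verified
step 4: x = 20 + (-4) = 16, y = 5 + (9) = 14 -> exactly as logged
step 5: x = 16 + (9) = 25, y = 14 + (9) = 23 -> consistent with the trace
step 6: x = 25 + (5) = 30, y = 23 + (9) = 32 -> the trace disagrees here
Step 6 is the first one off; corrected, x = 30.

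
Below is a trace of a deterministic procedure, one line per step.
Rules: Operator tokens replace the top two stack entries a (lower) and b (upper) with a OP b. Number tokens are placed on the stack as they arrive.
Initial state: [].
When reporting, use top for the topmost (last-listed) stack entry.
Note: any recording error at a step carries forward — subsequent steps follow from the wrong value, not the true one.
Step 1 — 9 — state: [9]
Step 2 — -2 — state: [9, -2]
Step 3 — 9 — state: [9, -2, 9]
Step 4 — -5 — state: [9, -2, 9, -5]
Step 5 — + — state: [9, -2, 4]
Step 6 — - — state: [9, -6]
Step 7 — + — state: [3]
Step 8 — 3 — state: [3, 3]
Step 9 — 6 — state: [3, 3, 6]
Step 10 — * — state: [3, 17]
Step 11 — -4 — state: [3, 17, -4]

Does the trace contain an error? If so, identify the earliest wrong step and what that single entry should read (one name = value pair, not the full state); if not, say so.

Step 1: push 9: top = 9 — consistent with the trace.
Step 2: push -2: top = -2 — exactly as logged.
Step 3: push 9: top = 9 — same as recorded.
Step 4: push -5: top = -5 — checks out.
Step 5: 9 + -5 = 4 — agrees with the trace.
Step 6: -2 - 4 = -6 — matches.
Step 7: 9 + -6 = 3 — verified.
Step 8: push 3: top = 3 — consistent with the trace.
Step 9: push 6: top = 6 — confirmed correct.
Step 10: 3 * 6 = 18 — the trace disagrees here.
First incorrect step: 10; the correct value is top = 18.

step 10, top = 18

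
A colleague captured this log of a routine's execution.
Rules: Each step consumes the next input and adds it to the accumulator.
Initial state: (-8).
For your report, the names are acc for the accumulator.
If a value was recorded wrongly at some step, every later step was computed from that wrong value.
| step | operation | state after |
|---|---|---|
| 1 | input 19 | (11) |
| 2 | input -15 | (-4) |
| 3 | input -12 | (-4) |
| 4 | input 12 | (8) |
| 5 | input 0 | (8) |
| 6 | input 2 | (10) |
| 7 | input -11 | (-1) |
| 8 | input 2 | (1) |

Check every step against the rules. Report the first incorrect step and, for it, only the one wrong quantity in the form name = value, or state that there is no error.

step 3, acc = -16

Step 1: acc = -8 + 19 = 11 — in agreement.
Step 2: acc = 11 + -15 = -4 — agrees with the log.
Step 3: acc = -4 + -12 = -16 — the entry is off here.
That makes step 3 the first incorrect line — acc = -16 is what it should show.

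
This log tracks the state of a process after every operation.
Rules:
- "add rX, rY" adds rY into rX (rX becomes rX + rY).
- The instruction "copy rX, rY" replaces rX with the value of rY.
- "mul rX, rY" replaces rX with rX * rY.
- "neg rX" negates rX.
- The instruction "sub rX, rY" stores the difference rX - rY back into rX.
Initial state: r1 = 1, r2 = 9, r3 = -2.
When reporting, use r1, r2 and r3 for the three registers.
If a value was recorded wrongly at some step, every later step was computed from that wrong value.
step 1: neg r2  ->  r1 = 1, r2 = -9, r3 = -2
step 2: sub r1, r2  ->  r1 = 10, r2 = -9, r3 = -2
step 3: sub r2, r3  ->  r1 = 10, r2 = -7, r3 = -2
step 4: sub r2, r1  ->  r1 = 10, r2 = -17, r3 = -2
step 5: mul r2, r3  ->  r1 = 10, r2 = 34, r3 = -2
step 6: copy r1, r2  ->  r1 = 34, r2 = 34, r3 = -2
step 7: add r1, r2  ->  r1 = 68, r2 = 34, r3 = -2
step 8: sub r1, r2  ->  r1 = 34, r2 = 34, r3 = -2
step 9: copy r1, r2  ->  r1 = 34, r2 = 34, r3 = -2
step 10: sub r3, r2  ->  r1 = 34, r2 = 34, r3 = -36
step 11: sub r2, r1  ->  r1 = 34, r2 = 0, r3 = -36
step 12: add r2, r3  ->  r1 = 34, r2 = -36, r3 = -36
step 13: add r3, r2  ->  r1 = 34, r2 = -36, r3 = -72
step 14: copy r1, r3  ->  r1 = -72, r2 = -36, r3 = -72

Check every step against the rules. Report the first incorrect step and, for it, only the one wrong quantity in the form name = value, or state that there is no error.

1. r2 = -(9) = -9 (exactly as logged)
2. r1 = 1 - -9 = 10 (exactly as logged)
3. r2 = -9 - -2 = -7 (exactly as logged)
4. r2 = -7 - 10 = -17 (confirmed correct)
5. r2 = -17 * -2 = 34 (in agreement)
6. r1 = 34 (matches)
7. r1 = 34 + 34 = 68 (in agreement)
8. r1 = 68 - 34 = 34 (confirmed correct)
9. r1 = 34 (consistent with the log)
10. r3 = -2 - 34 = -36 (consistent with the log)
11. r2 = 34 - 34 = 0 (consistent with the log)
12. r2 = 0 + -36 = -36 (confirmed correct)
13. r3 = -36 + -36 = -72 (checks out)
14. r1 = -72 (same as recorded)
No step deviates from the rules.

no error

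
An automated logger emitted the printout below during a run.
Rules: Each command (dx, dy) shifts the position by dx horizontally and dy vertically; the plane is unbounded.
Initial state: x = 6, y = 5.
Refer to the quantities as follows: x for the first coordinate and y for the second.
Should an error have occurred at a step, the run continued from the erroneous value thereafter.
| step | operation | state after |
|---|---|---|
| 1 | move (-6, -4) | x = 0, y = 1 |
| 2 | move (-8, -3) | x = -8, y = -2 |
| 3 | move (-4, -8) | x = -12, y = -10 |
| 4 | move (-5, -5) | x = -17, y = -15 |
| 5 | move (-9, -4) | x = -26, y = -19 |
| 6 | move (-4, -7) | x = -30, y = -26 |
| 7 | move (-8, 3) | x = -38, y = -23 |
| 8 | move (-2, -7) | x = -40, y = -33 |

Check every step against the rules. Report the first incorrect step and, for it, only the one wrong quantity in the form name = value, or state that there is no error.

step 8, y = -30

Step 1: x = 6 + (-6) = 0, y = 5 + (-4) = 1 — confirmed correct.
Step 2: x = 0 + (-8) = -8, y = 1 + (-3) = -2 — in agreement.
Step 3: x = -8 + (-4) = -12, y = -2 + (-8) = -10 — same as recorded.
Step 4: x = -12 + (-5) = -17, y = -10 + (-5) = -15 — confirmed correct.
Step 5: x = -17 + (-9) = -26, y = -15 + (-4) = -19 — matches.
Step 6: x = -26 + (-4) = -30, y = -19 + (-7) = -26 — confirmed correct.
Step 7: x = -30 + (-8) = -38, y = -26 + (3) = -23 — in agreement.
Step 8: x = -38 + (-2) = -40, y = -23 + (-7) = -30 — the recorded entry deviates here.
First deviation found at step 8; the corrected entry is y = -30.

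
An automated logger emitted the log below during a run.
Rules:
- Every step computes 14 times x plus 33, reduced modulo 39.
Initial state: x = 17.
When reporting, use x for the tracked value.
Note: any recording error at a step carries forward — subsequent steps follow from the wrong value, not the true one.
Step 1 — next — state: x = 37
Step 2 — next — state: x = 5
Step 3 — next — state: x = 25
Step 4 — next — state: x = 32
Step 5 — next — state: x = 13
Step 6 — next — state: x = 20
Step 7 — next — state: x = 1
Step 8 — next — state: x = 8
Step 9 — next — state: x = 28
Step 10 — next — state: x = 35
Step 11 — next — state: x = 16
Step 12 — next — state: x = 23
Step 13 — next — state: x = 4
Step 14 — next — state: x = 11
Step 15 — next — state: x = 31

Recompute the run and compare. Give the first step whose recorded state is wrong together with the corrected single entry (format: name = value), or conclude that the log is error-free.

step 1: x = (14*17 + 33) mod 39 = 37 -> exactly as logged
step 2: x = (14*37 + 33) mod 39 = 5 -> confirmed correct
step 3: x = (14*5 + 33) mod 39 = 25 -> verified
step 4: x = (14*25 + 33) mod 39 = 32 -> verified
step 5: x = (14*32 + 33) mod 39 = 13 -> no discrepancy
step 6: x = (14*13 + 33) mod 39 = 20 -> in agreement
step 7: x = (14*20 + 33) mod 39 = 1 -> exactly as logged
step 8: x = (14*1 + 33) mod 39 = 8 -> in agreement
step 9: x = (14*8 + 33) mod 39 = 28 -> in agreement
step 10: x = (14*28 + 33) mod 39 = 35 -> consistent with the log
step 11: x = (14*35 + 33) mod 39 = 16 -> checks out
step 12: x = (14*16 + 33) mod 39 = 23 -> same as recorded
step 13: x = (14*23 + 33) mod 39 = 4 -> agrees with the log
step 14: x = (14*4 + 33) mod 39 = 11 -> matches
step 15: x = (14*11 + 33) mod 39 = 31 -> agrees with the log
No step deviates from the rules.

no error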